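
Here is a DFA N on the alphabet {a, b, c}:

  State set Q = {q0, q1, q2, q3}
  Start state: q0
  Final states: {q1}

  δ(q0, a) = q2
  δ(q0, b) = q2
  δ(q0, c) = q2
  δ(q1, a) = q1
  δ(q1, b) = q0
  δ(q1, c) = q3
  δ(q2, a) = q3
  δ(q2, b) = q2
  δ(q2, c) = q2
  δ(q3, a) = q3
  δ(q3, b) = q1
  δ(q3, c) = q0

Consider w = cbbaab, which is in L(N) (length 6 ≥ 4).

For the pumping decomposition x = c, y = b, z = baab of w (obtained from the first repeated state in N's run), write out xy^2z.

cbbbaab

xy^2z = c·b·b·baab = cbbbaab.
Reading y = b takes N from q2 back to q2, so after x·y·y the machine is still in q2, and z then leads to the accepting state q1. Hence cbbbaab ∈ L(N).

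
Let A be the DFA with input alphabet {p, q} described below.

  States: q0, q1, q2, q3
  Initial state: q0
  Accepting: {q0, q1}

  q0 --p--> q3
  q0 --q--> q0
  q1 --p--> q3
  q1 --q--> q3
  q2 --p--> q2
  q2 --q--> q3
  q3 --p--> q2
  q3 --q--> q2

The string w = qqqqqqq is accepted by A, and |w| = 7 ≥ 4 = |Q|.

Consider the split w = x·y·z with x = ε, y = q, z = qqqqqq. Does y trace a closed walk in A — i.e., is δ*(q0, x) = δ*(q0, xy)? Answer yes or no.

State sequence: q0 -q-> q0

After x (step 0): q0. After xy (step 1): q0.
They match, so y = q drives A around a cycle from q0 back to itself; pumping y any number of times keeps A in q0 before reading z, and xyⁱz ∈ L(A) for every i ≥ 0.

yes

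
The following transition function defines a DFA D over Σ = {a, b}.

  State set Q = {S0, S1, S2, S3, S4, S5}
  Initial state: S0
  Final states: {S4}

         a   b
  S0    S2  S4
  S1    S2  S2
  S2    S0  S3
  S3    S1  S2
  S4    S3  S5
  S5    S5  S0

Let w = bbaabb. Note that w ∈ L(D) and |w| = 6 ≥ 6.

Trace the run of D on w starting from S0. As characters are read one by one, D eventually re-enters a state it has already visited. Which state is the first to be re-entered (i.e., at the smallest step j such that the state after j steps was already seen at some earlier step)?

Run of D on w = b b a a b b:
  step 0: S0  (start)
  step 1: S4  (read b: S0→S4)
  step 2: S5  (read b: S4→S5)
  step 3: S5  (read a: S5→S5)   ← first repeat (S5 seen earlier)
  step 4: S5  (read a: S5→S5)
  step 5: S0  (read b: S5→S0)
  step 6: S4  (read b: S0→S4)

The earliest repeat is at step j = 3: D is in S5, which it already visited at step i = 2.

S5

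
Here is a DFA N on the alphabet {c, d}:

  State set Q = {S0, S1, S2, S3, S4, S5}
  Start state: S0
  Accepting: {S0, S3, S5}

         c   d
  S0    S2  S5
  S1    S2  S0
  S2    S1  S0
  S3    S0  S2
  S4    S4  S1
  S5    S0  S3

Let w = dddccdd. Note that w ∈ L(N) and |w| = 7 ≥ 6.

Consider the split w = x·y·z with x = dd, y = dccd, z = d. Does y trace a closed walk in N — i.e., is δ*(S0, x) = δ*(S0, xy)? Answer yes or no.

no

Run of N on the first 6 characters of w = d d d c c d:
  step 0: S0  (start)
  step 1: S5  (read d: S0→S5)
  step 2: S3  (read d: S5→S3)
  step 3: S2  (read d: S3→S2)
  step 4: S1  (read c: S2→S1)
  step 5: S2  (read c: S1→S2)
  step 6: S0  (read d: S2→S0)

After x (step 2): S3. After xy (step 6): S0.
They differ (S3 ≠ S0), so y is not a cycle from the state after x; this split is not the one the pumping-lemma construction produces, and pumping y need not keep the string in L(N).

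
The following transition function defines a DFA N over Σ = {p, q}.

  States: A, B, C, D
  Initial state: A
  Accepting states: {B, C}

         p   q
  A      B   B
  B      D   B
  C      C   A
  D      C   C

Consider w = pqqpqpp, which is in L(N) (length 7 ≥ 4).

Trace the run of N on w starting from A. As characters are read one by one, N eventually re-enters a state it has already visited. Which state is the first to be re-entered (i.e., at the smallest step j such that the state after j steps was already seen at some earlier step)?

Run of N on w = p q q p q p p:
  step 0: A  (start)
  step 1: B  (read p: A→B)
  step 2: B  (read q: B→B)   ← first repeat (B seen earlier)
  step 3: B  (read q: B→B)
  step 4: D  (read p: B→D)
  step 5: C  (read q: D→C)
  step 6: C  (read p: C→C)
  step 7: C  (read p: C→C)

The earliest repeat is at step j = 2: N is in B, which it already visited at step i = 1.
Since N has 4 states, any run of length ≥ 4 visits 4+1 states, so by pigeonhole some state repeats within the first 4 steps — that repeat gives the pumpable loop.

B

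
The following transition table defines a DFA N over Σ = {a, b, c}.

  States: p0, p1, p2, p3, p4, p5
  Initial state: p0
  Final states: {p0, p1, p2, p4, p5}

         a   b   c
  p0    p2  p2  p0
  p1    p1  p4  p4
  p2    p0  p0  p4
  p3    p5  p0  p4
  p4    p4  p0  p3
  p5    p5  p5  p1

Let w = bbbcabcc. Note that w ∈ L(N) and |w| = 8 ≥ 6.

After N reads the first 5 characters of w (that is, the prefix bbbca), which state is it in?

State sequence: p0 -b-> p2 -b-> p0 -b-> p2 -c-> p4 -a-> p4

After reading 5 characters, N is in state p4.

p4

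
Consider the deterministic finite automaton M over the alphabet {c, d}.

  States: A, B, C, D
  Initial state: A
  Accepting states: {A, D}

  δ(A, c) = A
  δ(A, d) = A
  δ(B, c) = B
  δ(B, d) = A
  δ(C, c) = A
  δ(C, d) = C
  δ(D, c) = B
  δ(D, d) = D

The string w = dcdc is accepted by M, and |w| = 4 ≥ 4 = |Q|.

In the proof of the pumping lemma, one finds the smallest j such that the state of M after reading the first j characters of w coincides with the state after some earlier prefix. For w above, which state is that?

A

Run of M on w = d c d c:
  step 0: A  (start)
  step 1: A  (read d: A→A)   ← first repeat (A seen earlier)
  step 2: A  (read c: A→A)
  step 3: A  (read d: A→A)
  step 4: A  (read c: A→A)

The earliest repeat is at step j = 1: M is in A, which it already visited at step i = 0.
Since M has 4 states, any run of length ≥ 4 visits 4+1 states, so by pigeonhole some state repeats within the first 4 steps — that repeat gives the pumpable loop.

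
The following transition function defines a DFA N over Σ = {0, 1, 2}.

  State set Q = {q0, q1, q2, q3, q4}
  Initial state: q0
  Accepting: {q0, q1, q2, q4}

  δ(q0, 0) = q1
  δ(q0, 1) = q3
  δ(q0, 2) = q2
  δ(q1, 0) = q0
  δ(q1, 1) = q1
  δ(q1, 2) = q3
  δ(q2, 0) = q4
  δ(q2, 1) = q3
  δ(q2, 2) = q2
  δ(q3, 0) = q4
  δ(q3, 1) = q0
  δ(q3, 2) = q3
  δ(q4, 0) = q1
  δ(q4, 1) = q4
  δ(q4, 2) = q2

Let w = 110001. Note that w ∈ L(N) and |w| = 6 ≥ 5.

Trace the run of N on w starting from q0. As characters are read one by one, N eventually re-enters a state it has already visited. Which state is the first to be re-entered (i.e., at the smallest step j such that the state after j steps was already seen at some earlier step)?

q0

Run of N on w = 1 1 0 0 0 1:
  step 0: q0  (start)
  step 1: q3  (read 1: q0→q3)
  step 2: q0  (read 1: q3→q0)   ← first repeat (q0 seen earlier)
  step 3: q1  (read 0: q0→q1)
  step 4: q0  (read 0: q1→q0)
  step 5: q1  (read 0: q0→q1)
  step 6: q1  (read 1: q1→q1)

The earliest repeat is at step j = 2: N is in q0, which it already visited at step i = 0.
The DFA has 5 states, so the proof of the pumping lemma guarantees a repeated state among the first 5+1 visited; the segment between the two visits is the pumpable y.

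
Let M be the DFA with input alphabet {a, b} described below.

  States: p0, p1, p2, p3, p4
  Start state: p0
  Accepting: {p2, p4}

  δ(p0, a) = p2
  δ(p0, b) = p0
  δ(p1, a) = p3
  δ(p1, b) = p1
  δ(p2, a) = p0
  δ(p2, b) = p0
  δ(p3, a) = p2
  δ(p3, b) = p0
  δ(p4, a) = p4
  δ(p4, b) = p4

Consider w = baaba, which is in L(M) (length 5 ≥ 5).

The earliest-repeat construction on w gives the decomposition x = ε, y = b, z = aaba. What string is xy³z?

bbbaaba

xy^3z = ε·b·b·b·aaba = bbbaaba.
Reading y = b takes M from p0 back to p0, so after x·y·y·y the machine is still in p0, and z then leads to the accepting state p2. Hence bbbaaba ∈ L(M).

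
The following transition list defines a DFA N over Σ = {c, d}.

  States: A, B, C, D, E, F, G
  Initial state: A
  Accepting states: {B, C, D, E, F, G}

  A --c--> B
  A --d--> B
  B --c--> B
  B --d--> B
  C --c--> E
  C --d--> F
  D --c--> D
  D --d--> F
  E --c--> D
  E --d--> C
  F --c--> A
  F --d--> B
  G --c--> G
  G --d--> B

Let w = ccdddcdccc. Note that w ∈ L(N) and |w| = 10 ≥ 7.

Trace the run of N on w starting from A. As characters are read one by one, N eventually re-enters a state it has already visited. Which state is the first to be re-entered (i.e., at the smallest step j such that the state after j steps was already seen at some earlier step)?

B

State sequence: A -c-> B -c-> B -d-> B -d-> B -d-> B -c-> B -d-> B -c-> B -c-> B -c-> B
First repeat at step 2: B was already visited.

The earliest repeat is at step j = 2: N is in B, which it already visited at step i = 1.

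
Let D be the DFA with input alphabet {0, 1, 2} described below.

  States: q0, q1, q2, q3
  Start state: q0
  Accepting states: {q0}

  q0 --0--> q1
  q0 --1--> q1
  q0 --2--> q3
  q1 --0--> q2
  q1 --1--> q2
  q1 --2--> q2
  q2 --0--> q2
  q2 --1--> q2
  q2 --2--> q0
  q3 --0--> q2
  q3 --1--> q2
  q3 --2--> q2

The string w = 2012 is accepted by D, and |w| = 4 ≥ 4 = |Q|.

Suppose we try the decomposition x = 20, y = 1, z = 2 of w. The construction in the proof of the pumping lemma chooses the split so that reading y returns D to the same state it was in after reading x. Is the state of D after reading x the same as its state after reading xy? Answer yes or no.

yes

State sequence: q0 -2-> q3 -0-> q2 -1-> q2

After x (step 2): q2. After xy (step 3): q2.
They match, so y = 1 drives D around a cycle from q2 back to itself; pumping y any number of times keeps D in q2 before reading z, and xyⁱz ∈ L(D) for every i ≥ 0.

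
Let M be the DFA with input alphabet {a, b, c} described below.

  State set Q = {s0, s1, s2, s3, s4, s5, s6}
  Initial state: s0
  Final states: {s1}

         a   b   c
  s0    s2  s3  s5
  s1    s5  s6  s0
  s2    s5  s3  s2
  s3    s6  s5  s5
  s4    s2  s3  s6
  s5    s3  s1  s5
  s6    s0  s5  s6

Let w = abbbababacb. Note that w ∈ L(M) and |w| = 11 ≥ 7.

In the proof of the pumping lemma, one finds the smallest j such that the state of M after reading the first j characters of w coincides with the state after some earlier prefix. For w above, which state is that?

s5

Run of M on w = a b b b a b a b a c b:
  step 0: s0  (start)
  step 1: s2  (read a: s0→s2)
  step 2: s3  (read b: s2→s3)
  step 3: s5  (read b: s3→s5)
  step 4: s1  (read b: s5→s1)
  step 5: s5  (read a: s1→s5)   ← first repeat (s5 seen earlier)
  step 6: s1  (read b: s5→s1)
  step 7: s5  (read a: s1→s5)
  step 8: s1  (read b: s5→s1)
  step 9: s5  (read a: s1→s5)
  step 10: s5  (read c: s5→s5)
  step 11: s1  (read b: s5→s1)

The earliest repeat is at step j = 5: M is in s5, which it already visited at step i = 3.
Pumping length from the standard proof: p = 7 (the number of states). The repeated state found above gives |xy| = j ≤ 7 and |y| = j − i ≥ 1.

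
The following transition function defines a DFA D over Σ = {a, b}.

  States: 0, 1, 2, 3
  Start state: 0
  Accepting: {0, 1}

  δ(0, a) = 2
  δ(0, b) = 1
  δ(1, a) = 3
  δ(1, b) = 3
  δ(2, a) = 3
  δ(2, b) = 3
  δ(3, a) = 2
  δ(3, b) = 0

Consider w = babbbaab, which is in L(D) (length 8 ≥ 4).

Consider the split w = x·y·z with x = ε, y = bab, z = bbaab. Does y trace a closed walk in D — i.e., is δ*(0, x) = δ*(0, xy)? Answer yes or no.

yes

State sequence: 0 -b-> 1 -a-> 3 -b-> 0

After x (step 0): 0. After xy (step 3): 0.
They match, so y = bab drives D around a cycle from 0 back to itself; pumping y any number of times keeps D in 0 before reading z, and xyⁱz ∈ L(D) for every i ≥ 0.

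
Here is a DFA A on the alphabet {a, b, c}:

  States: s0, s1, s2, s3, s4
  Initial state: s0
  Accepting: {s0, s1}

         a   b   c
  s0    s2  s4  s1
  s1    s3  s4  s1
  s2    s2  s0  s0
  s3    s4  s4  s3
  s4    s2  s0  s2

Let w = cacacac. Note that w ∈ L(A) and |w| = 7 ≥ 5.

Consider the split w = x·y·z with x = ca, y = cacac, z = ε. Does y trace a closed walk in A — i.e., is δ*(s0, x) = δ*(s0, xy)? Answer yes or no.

no

State sequence: s0 -c-> s1 -a-> s3 -c-> s3 -a-> s4 -c-> s2 -a-> s2 -c-> s0

After x (step 2): s3. After xy (step 7): s0.
They differ (s3 ≠ s0), so y is not a cycle from the state after x; this split is not the one the pumping-lemma construction produces, and pumping y need not keep the string in L(A).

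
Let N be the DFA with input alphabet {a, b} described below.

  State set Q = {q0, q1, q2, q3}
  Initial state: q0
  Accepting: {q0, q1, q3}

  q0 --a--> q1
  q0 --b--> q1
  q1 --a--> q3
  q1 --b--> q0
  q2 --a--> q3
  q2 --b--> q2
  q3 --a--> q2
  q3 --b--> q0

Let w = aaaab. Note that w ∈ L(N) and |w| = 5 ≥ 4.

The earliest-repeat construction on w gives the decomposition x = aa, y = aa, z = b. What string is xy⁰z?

aab

xy⁰z = xz = aa·b = aab.
Reading y = aa takes N from q3 back to q3, so after x the machine is still in q3, and z then leads to the accepting state q0. Hence aab ∈ L(N).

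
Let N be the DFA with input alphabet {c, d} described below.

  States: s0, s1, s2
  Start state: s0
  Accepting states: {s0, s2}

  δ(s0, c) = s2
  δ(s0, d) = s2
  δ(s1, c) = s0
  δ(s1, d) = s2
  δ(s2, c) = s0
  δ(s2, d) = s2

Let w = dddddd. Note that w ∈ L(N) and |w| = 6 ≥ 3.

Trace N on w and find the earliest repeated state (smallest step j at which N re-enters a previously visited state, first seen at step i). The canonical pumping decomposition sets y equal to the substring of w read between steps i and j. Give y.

Run of N on w = d d d d d d:
  step 0: s0  (start)
  step 1: s2  (read d: s0→s2)
  step 2: s2  (read d: s2→s2)   ← first repeat (s2 seen earlier)
  step 3: s2  (read d: s2→s2)
  step 4: s2  (read d: s2→s2)
  step 5: s2  (read d: s2→s2)
  step 6: s2  (read d: s2→s2)

So i = 1, j = 2, giving x = w[0:1] = d, y = w[1:2] = d, z = w[2:6] = dddd.
Check: |xy| = 2 ≤ 3 and |y| = 1 ≥ 1. Reading y takes N from s2 back to s2, so every xyⁱz is accepted.
Since N has 3 states, any run of length ≥ 3 visits 3+1 states, so by pigeonhole some state repeats within the first 3 steps — that repeat gives the pumpable loop.

d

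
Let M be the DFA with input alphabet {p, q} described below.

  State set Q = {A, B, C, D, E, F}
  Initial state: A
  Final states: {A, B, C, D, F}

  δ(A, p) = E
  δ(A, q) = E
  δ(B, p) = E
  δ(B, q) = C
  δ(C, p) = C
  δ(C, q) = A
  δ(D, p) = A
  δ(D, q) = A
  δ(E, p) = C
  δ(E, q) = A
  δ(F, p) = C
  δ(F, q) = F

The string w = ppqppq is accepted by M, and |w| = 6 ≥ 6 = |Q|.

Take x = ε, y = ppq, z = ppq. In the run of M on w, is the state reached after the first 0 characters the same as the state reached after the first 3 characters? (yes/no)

yes

Run of M on the first 3 characters of w = p p q:
  step 0: A  (start)
  step 1: E  (read p: A→E)
  step 2: C  (read p: E→C)
  step 3: A  (read q: C→A)

After x (step 0): A. After xy (step 3): A.
They match, so y = ppq drives M around a cycle from A back to itself; pumping y any number of times keeps M in A before reading z, and xyⁱz ∈ L(M) for every i ≥ 0.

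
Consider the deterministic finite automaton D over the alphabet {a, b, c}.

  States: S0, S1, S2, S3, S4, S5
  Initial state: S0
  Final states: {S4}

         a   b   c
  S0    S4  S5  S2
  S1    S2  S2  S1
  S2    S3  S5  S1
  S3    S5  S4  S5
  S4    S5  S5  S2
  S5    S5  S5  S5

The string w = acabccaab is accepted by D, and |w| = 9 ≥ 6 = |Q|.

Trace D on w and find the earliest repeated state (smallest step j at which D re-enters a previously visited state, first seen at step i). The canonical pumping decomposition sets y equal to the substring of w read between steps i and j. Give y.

Run of D on w = a c a b c c a a b:
  step 0: S0  (start)
  step 1: S4  (read a: S0→S4)
  step 2: S2  (read c: S4→S2)
  step 3: S3  (read a: S2→S3)
  step 4: S4  (read b: S3→S4)   ← first repeat (S4 seen earlier)
  step 5: S2  (read c: S4→S2)
  step 6: S1  (read c: S2→S1)
  step 7: S2  (read a: S1→S2)
  step 8: S3  (read a: S2→S3)
  step 9: S4  (read b: S3→S4)

So i = 1, j = 4, giving x = w[0:1] = a, y = w[1:4] = cab, z = w[4:9] = ccaab.
Check: |xy| = 4 ≤ 6 and |y| = 3 ≥ 1. Reading y takes D from S4 back to S4, so every xyⁱz is accepted.
Pumping length from the standard proof: p = 6 (the number of states). The repeated state found above gives |xy| = j ≤ 6 and |y| = j − i ≥ 1.

cab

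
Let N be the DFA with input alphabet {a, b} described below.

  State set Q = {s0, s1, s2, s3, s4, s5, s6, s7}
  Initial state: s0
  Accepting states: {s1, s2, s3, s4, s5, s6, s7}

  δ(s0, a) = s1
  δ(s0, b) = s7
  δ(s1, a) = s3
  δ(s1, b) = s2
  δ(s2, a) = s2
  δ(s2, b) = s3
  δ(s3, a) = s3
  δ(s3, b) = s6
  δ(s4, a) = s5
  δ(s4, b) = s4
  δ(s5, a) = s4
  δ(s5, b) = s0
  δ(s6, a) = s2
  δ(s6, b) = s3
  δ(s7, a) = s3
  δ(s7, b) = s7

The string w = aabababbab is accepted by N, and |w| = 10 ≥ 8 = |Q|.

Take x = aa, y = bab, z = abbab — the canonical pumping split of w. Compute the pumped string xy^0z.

aaabbab

xy⁰z = xz = aa·abbab = aaabbab.
Reading y = bab takes N from s3 back to s3, so after x the machine is still in s3, and z then leads to the accepting state s6. Hence aaabbab ∈ L(N).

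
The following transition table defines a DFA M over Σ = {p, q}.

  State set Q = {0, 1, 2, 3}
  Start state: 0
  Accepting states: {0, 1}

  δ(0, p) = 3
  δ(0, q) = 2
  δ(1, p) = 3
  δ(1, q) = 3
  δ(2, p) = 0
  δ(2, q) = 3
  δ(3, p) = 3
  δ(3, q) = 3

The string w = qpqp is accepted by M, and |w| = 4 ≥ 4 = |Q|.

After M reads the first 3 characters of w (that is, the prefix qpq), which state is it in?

State sequence: 0 -q-> 2 -p-> 0 -q-> 2

After reading 3 characters, M is in state 2.
(This kind of state-tracing is the core of the pumping-lemma construction: with 4 states, pigeonhole forces a repeat within the first 4 steps.)

2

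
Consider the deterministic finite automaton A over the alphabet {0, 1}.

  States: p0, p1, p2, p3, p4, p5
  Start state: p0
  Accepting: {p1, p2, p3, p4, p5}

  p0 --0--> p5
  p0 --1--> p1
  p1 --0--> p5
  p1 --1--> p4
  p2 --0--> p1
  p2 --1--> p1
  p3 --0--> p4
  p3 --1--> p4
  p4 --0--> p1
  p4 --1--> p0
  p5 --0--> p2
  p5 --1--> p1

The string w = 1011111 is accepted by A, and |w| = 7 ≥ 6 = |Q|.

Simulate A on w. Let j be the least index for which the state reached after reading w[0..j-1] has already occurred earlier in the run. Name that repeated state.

State sequence: p0 -1-> p1 -0-> p5 -1-> p1 -1-> p4 -1-> p0 -1-> p1 -1-> p4
First repeat at step 3: p1 was already visited.

The earliest repeat is at step j = 3: A is in p1, which it already visited at step i = 1.
The DFA has 6 states, so the proof of the pumping lemma guarantees a repeated state among the first 6+1 visited; the segment between the two visits is the pumpable y.

p1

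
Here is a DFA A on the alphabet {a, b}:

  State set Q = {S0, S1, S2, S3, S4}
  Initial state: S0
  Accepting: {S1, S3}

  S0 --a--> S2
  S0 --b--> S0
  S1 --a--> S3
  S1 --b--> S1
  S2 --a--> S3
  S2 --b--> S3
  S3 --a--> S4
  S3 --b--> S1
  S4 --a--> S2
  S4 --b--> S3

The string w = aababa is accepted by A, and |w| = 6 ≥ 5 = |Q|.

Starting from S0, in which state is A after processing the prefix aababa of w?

S3

State sequence: S0 -a-> S2 -a-> S3 -b-> S1 -a-> S3 -b-> S1 -a-> S3

After reading 6 characters, A is in state S3.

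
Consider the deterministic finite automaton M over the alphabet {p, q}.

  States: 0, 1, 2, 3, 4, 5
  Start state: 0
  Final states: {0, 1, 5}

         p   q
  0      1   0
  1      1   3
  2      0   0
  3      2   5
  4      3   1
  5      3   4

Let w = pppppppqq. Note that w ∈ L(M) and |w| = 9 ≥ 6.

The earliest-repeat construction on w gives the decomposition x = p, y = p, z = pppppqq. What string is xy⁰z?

xy⁰z = xz = p·pppppqq = ppppppqq.
Reading y = p takes M from 1 back to 1, so after x the machine is still in 1, and z then leads to the accepting state 5. Hence ppppppqq ∈ L(M).

ppppppqq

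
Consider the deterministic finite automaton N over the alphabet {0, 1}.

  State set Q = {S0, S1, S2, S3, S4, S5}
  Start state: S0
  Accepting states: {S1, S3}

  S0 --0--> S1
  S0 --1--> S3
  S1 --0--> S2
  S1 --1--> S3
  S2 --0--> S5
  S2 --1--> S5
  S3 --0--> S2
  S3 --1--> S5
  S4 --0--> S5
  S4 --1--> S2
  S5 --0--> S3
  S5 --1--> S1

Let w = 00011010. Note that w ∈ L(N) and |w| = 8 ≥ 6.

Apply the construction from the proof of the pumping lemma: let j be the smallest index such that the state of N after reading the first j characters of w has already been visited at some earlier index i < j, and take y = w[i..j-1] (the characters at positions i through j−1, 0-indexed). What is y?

001

State sequence: S0 -0-> S1 -0-> S2 -0-> S5 -1-> S1 -1-> S3 -0-> S2 -1-> S5 -0-> S3
First repeat at step 4: S1 was already visited.

So i = 1, j = 4, giving x = w[0:1] = 0, y = w[1:4] = 001, z = w[4:8] = 1010.
Check: |xy| = 4 ≤ 6 and |y| = 3 ≥ 1. Reading y takes N from S1 back to S1, so every xyⁱz is accepted.
Since N has 6 states, any run of length ≥ 6 visits 6+1 states, so by pigeonhole some state repeats within the first 6 steps — that repeat gives the pumpable loop.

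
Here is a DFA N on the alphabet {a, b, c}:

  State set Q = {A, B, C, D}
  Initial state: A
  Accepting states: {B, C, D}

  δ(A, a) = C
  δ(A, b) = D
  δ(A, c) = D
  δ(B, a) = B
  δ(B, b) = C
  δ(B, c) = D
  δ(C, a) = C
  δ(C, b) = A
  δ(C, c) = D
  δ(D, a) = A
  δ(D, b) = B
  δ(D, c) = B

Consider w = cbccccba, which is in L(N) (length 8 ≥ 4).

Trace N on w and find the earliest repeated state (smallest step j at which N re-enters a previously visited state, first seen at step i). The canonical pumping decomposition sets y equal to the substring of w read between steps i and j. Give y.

Run of N on w = c b c c c c b a:
  step 0: A  (start)
  step 1: D  (read c: A→D)
  step 2: B  (read b: D→B)
  step 3: D  (read c: B→D)   ← first repeat (D seen earlier)
  step 4: B  (read c: D→B)
  step 5: D  (read c: B→D)
  step 6: B  (read c: D→B)
  step 7: C  (read b: B→C)
  step 8: C  (read a: C→C)

So i = 1, j = 3, giving x = w[0:1] = c, y = w[1:3] = bc, z = w[3:8] = cccba.
Check: |xy| = 3 ≤ 4 and |y| = 2 ≥ 1. Reading y takes N from D back to D, so every xyⁱz is accepted.

bc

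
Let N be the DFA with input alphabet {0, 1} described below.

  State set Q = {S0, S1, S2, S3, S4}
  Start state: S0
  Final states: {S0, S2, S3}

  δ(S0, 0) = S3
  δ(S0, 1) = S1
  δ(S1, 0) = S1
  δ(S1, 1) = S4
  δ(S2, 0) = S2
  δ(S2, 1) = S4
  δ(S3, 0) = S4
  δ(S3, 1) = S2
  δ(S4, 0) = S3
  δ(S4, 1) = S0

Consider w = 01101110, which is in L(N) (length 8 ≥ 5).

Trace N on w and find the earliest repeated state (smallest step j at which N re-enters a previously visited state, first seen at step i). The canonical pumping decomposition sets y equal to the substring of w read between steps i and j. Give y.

110

State sequence: S0 -0-> S3 -1-> S2 -1-> S4 -0-> S3 -1-> S2 -1-> S4 -1-> S0 -0-> S3
First repeat at step 4: S3 was already visited.

So i = 1, j = 4, giving x = w[0:1] = 0, y = w[1:4] = 110, z = w[4:8] = 1110.
Check: |xy| = 4 ≤ 5 and |y| = 3 ≥ 1. Reading y takes N from S3 back to S3, so every xyⁱz is accepted.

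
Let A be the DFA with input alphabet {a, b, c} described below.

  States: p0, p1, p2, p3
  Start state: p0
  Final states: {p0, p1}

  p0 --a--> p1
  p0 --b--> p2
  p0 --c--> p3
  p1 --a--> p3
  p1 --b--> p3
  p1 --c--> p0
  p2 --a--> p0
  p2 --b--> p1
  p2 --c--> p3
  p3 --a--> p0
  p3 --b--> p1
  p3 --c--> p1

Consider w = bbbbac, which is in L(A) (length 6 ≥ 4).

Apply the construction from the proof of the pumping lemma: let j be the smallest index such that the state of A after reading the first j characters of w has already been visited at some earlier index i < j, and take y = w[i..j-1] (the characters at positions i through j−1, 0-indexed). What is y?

Run of A on w = b b b b a c:
  step 0: p0  (start)
  step 1: p2  (read b: p0→p2)
  step 2: p1  (read b: p2→p1)
  step 3: p3  (read b: p1→p3)
  step 4: p1  (read b: p3→p1)   ← first repeat (p1 seen earlier)
  step 5: p3  (read a: p1→p3)
  step 6: p1  (read c: p3→p1)

So i = 2, j = 4, giving x = w[0:2] = bb, y = w[2:4] = bb, z = w[4:6] = ac.
Check: |xy| = 4 ≤ 4 and |y| = 2 ≥ 1. Reading y takes A from p1 back to p1, so every xyⁱz is accepted.
With |Q| = 4, pigeonhole forces a state repeat no later than step 4; the substring read between the first and second visits to that state can be pumped.

bb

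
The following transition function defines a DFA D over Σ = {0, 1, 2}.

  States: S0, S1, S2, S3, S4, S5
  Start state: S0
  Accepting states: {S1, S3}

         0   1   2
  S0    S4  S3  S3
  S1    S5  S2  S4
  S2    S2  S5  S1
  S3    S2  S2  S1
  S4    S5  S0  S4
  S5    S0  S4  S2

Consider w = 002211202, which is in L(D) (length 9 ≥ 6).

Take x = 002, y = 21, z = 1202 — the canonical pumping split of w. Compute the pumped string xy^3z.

xy^3z = 002·21·21·21·1202 = 0022121211202.
Reading y = 21 takes D from S2 back to S2, so after x·y·y·y the machine is still in S2, and z then leads to the accepting state S1. Hence 0022121211202 ∈ L(D).

0022121211202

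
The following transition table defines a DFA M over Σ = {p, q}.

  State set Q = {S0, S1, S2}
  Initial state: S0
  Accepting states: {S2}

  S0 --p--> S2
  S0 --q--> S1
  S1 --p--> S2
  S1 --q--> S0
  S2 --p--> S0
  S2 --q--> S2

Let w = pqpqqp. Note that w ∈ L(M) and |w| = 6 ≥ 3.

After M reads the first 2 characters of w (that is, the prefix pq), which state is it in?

State sequence: S0 -p-> S2 -q-> S2

After reading 2 characters, M is in state S2.

S2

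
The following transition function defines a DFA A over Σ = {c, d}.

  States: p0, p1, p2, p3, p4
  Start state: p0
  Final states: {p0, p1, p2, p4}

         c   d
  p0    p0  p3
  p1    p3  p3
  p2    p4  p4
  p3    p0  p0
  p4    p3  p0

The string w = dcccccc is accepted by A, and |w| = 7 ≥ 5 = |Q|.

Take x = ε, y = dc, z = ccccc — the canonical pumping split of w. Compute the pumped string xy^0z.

xy⁰z = xz = ε·ccccc = ccccc.
Reading y = dc takes A from p0 back to p0, so after x the machine is still in p0, and z then leads to the accepting state p0. Hence ccccc ∈ L(A).

ccccc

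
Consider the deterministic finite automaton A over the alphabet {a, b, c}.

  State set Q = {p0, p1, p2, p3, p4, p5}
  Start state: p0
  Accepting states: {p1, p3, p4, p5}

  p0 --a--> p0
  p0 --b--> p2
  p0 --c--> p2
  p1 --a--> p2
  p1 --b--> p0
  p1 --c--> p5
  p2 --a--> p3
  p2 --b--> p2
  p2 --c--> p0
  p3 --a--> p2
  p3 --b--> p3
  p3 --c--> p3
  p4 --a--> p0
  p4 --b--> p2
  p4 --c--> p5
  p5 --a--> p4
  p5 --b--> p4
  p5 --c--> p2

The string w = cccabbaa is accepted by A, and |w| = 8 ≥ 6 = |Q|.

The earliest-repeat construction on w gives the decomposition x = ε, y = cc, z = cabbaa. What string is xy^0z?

cabbaa

xy⁰z = xz = ε·cabbaa = cabbaa.
Reading y = cc takes A from p0 back to p0, so after x the machine is still in p0, and z then leads to the accepting state p3. Hence cabbaa ∈ L(A).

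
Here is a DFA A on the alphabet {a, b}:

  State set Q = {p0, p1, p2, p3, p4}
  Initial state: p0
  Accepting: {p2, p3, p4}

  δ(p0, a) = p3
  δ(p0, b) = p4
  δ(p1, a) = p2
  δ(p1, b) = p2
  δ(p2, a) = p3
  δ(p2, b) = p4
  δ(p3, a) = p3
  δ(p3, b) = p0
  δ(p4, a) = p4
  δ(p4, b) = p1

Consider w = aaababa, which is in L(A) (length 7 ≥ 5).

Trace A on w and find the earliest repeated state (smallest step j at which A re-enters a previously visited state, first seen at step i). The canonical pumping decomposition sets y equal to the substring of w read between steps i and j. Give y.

State sequence: p0 -a-> p3 -a-> p3 -a-> p3 -b-> p0 -a-> p3 -b-> p0 -a-> p3
First repeat at step 2: p3 was already visited.

So i = 1, j = 2, giving x = w[0:1] = a, y = w[1:2] = a, z = w[2:7] = ababa.
Check: |xy| = 2 ≤ 5 and |y| = 1 ≥ 1. Reading y takes A from p3 back to p3, so every xyⁱz is accepted.

a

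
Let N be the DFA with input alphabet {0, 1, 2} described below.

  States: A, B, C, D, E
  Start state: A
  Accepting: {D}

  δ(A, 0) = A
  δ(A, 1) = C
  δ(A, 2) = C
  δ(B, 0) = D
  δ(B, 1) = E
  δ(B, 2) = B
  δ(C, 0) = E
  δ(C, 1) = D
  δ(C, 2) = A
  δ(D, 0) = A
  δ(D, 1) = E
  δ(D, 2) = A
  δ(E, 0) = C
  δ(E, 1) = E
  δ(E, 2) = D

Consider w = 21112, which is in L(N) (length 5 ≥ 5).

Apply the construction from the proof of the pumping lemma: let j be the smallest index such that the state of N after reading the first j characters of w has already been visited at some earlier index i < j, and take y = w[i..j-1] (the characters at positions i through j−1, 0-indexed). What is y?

1

State sequence: A -2-> C -1-> D -1-> E -1-> E -2-> D
First repeat at step 4: E was already visited.

So i = 3, j = 4, giving x = w[0:3] = 211, y = w[3:4] = 1, z = w[4:5] = 2.
Check: |xy| = 4 ≤ 5 and |y| = 1 ≥ 1. Reading y takes N from E back to E, so every xyⁱz is accepted.
The DFA has 5 states, so the proof of the pumping lemma guarantees a repeated state among the first 5+1 visited; the segment between the two visits is the pumpable y.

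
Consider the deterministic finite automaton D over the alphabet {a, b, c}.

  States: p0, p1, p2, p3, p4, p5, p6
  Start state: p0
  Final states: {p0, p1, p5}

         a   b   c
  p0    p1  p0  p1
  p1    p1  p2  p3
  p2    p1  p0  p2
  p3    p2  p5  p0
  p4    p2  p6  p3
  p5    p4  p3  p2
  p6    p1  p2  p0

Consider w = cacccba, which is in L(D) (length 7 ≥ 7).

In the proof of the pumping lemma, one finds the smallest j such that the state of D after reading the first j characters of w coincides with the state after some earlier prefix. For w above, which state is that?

p1

State sequence: p0 -c-> p1 -a-> p1 -c-> p3 -c-> p0 -c-> p1 -b-> p2 -a-> p1
First repeat at step 2: p1 was already visited.

The earliest repeat is at step j = 2: D is in p1, which it already visited at step i = 1.
Pumping length from the standard proof: p = 7 (the number of states). The repeated state found above gives |xy| = j ≤ 7 and |y| = j − i ≥ 1.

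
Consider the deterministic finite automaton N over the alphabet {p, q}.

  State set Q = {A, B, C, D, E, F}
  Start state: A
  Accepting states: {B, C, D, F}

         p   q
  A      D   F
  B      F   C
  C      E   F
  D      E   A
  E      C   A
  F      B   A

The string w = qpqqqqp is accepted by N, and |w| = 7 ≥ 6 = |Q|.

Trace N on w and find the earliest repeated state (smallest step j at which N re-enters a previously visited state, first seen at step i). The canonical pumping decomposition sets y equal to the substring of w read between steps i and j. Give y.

pqq

Run of N on w = q p q q q q p:
  step 0: A  (start)
  step 1: F  (read q: A→F)
  step 2: B  (read p: F→B)
  step 3: C  (read q: B→C)
  step 4: F  (read q: C→F)   ← first repeat (F seen earlier)
  step 5: A  (read q: F→A)
  step 6: F  (read q: A→F)
  step 7: B  (read p: F→B)

So i = 1, j = 4, giving x = w[0:1] = q, y = w[1:4] = pqq, z = w[4:7] = qqp.
Check: |xy| = 4 ≤ 6 and |y| = 3 ≥ 1. Reading y takes N from F back to F, so every xyⁱz is accepted.
Since N has 6 states, any run of length ≥ 6 visits 6+1 states, so by pigeonhole some state repeats within the first 6 steps — that repeat gives the pumpable loop.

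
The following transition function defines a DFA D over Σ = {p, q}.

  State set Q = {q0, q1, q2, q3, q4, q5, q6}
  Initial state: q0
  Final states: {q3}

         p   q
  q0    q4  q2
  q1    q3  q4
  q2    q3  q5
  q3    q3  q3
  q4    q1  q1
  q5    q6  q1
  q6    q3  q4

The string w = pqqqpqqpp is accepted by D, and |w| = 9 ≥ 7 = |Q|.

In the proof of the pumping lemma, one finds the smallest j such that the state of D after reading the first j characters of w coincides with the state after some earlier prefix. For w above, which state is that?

q4

Run of D on w = p q q q p q q p p:
  step 0: q0  (start)
  step 1: q4  (read p: q0→q4)
  step 2: q1  (read q: q4→q1)
  step 3: q4  (read q: q1→q4)   ← first repeat (q4 seen earlier)
  step 4: q1  (read q: q4→q1)
  step 5: q3  (read p: q1→q3)
  step 6: q3  (read q: q3→q3)
  step 7: q3  (read q: q3→q3)
  step 8: q3  (read p: q3→q3)
  step 9: q3  (read p: q3→q3)

The earliest repeat is at step j = 3: D is in q4, which it already visited at step i = 1.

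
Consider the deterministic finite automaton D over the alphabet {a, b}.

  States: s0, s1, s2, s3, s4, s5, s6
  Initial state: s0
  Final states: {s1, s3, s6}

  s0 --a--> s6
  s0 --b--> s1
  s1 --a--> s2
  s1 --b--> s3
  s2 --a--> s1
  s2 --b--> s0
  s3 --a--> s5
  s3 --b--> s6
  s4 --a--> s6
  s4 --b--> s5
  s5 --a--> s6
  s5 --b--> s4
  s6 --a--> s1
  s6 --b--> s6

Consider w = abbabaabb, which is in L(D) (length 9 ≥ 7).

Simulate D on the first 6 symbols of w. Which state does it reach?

s5

Run of D on the first 6 characters of w = a b b a b a:
  step 0: s0  (start)
  step 1: s6  (read a: s0→s6)
  step 2: s6  (read b: s6→s6)
  step 3: s6  (read b: s6→s6)
  step 4: s1  (read a: s6→s1)
  step 5: s3  (read b: s1→s3)
  step 6: s5  (read a: s3→s5)

After reading 6 characters, D is in state s5.
(This kind of state-tracing is the core of the pumping-lemma construction: with 7 states, pigeonhole forces a repeat within the first 7 steps.)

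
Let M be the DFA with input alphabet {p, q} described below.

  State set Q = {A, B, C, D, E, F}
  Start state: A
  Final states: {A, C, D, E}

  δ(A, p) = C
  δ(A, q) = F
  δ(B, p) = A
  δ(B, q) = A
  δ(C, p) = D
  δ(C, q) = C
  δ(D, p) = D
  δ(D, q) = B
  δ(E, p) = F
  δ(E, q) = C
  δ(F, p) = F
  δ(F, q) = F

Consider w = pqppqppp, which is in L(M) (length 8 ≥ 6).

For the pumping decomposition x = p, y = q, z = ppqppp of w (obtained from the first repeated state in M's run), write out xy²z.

xy^2z = p·q·q·ppqppp = pqqppqppp.
Reading y = q takes M from C back to C, so after x·y·y the machine is still in C, and z then leads to the accepting state D. Hence pqqppqppp ∈ L(M).

pqqppqppp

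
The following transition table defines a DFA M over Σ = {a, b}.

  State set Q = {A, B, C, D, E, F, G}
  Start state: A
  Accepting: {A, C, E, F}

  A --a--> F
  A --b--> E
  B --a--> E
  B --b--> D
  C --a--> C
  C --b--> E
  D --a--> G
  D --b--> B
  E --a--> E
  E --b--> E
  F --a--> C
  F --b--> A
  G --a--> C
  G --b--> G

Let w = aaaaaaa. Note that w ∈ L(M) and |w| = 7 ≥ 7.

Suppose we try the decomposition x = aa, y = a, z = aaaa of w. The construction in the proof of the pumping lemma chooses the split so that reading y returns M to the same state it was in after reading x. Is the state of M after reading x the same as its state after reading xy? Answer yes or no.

yes

Run of M on the first 3 characters of w = a a a:
  step 0: A  (start)
  step 1: F  (read a: A→F)
  step 2: C  (read a: F→C)
  step 3: C  (read a: C→C)

After x (step 2): C. After xy (step 3): C.
They match, so y = a drives M around a cycle from C back to itself; pumping y any number of times keeps M in C before reading z, and xyⁱz ∈ L(M) for every i ≥ 0.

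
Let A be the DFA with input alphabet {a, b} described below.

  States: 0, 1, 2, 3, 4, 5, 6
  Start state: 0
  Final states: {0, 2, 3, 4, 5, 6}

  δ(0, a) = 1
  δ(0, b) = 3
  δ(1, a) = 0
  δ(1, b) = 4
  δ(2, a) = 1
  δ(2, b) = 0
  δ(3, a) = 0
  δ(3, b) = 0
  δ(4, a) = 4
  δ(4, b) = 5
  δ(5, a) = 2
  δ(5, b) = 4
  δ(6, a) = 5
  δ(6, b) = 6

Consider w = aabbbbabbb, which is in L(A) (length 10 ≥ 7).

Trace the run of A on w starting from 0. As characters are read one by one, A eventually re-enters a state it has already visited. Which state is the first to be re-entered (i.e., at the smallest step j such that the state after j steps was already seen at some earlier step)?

0

State sequence: 0 -a-> 1 -a-> 0 -b-> 3 -b-> 0 -b-> 3 -b-> 0 -a-> 1 -b-> 4 -b-> 5 -b-> 4
First repeat at step 2: 0 was already visited.

The earliest repeat is at step j = 2: A is in 0, which it already visited at step i = 0.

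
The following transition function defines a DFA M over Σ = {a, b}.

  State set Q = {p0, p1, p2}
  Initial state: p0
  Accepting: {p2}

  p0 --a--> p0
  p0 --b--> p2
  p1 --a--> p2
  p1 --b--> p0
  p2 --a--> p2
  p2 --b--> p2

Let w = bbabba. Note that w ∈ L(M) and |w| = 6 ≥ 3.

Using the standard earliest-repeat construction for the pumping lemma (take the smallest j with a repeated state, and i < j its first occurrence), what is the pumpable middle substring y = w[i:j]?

b

State sequence: p0 -b-> p2 -b-> p2 -a-> p2 -b-> p2 -b-> p2 -a-> p2
First repeat at step 2: p2 was already visited.

So i = 1, j = 2, giving x = w[0:1] = b, y = w[1:2] = b, z = w[2:6] = abba.
Check: |xy| = 2 ≤ 3 and |y| = 1 ≥ 1. Reading y takes M from p2 back to p2, so every xyⁱz is accepted.
With |Q| = 3, pigeonhole forces a state repeat no later than step 3; the substring read between the first and second visits to that state can be pumped.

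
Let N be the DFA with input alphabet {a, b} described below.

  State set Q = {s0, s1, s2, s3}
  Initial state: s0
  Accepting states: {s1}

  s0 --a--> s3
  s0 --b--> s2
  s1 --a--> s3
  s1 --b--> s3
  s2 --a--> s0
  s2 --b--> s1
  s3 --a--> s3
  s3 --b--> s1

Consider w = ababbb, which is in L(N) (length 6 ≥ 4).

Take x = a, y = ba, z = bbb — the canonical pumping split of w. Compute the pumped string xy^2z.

abababbb

xy^2z = a·ba·ba·bbb = abababbb.
Reading y = ba takes N from s3 back to s3, so after x·y·y the machine is still in s3, and z then leads to the accepting state s1. Hence abababbb ∈ L(N).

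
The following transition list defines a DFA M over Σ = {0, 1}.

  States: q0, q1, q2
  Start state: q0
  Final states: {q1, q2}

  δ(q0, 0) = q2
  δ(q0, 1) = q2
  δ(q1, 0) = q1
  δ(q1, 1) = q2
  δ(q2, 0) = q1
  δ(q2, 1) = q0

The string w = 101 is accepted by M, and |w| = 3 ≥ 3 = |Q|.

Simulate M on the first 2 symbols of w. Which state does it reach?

q1

Run of M on the first 2 characters of w = 1 0:
  step 0: q0  (start)
  step 1: q2  (read 1: q0→q2)
  step 2: q1  (read 0: q2→q1)

After reading 2 characters, M is in state q1.
(This kind of state-tracing is the core of the pumping-lemma construction: with 3 states, pigeonhole forces a repeat within the first 3 steps.)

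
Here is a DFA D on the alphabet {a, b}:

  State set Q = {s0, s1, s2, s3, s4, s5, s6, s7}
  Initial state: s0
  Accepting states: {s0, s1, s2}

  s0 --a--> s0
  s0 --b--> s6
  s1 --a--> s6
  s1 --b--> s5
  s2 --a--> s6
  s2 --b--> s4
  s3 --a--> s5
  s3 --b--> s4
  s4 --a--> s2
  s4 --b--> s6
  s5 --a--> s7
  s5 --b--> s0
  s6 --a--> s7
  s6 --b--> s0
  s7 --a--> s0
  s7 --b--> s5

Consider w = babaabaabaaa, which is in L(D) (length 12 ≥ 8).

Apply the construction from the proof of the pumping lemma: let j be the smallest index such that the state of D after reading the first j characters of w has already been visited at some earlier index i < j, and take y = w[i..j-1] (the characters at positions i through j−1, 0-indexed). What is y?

State sequence: s0 -b-> s6 -a-> s7 -b-> s5 -a-> s7 -a-> s0 -b-> s6 -a-> s7 -a-> s0 -b-> s6 -a-> s7 -a-> s0 -a-> s0
First repeat at step 4: s7 was already visited.

So i = 2, j = 4, giving x = w[0:2] = ba, y = w[2:4] = ba, z = w[4:12] = abaabaaa.
Check: |xy| = 4 ≤ 8 and |y| = 2 ≥ 1. Reading y takes D from s7 back to s7, so every xyⁱz is accepted.
With |Q| = 8, pigeonhole forces a state repeat no later than step 8; the substring read between the first and second visits to that state can be pumped.

ba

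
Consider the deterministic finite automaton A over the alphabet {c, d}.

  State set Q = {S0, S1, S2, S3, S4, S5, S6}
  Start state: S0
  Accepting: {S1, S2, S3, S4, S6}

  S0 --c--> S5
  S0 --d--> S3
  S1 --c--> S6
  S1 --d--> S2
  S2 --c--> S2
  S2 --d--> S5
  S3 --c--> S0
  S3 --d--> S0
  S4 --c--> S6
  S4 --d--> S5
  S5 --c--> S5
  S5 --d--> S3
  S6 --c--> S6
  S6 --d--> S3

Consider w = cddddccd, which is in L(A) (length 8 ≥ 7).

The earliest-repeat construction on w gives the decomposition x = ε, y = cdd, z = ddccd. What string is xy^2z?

cddcddddccd

xy^2z = ε·cdd·cdd·ddccd = cddcddddccd.
Reading y = cdd takes A from S0 back to S0, so after x·y·y the machine is still in S0, and z then leads to the accepting state S3. Hence cddcddddccd ∈ L(A).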